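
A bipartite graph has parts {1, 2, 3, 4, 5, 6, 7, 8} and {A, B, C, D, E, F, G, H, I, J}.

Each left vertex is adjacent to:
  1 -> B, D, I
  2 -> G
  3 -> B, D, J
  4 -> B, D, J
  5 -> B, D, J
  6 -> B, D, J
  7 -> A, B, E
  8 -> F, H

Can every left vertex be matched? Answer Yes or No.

The set {3, 4, 5, 6} has only 3 neighbours ({B, D, J}), so by Hall's theorem at most 7 of the 8 left vertices can be matched.
Hence no matching covers every left vertex.

No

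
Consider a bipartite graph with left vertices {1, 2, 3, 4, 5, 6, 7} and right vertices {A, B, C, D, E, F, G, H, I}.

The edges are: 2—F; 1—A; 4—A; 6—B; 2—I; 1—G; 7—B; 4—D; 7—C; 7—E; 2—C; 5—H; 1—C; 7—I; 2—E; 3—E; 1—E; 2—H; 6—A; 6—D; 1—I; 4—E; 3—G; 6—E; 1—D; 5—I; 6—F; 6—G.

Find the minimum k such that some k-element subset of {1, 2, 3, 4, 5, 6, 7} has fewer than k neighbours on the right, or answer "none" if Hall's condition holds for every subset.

none

A matching saturating every left vertex exists, for instance 1→A, 2→H, 3→E, 4→D, 5→I, 6→G, 7→B.
By Hall's marriage theorem, this means |N(S)| ≥ |S| for every subset S, so no violating subset exists.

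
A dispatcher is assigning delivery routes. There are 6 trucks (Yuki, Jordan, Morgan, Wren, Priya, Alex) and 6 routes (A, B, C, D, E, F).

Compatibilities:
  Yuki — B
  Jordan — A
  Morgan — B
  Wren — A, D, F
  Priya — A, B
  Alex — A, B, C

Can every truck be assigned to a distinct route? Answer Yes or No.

The set {Yuki, Jordan, Morgan, Priya} has only 2 neighbours ({A, B}), so by Hall's theorem at most 4 of the 6 trucks can be matched.
Hence no matching covers every truck.

No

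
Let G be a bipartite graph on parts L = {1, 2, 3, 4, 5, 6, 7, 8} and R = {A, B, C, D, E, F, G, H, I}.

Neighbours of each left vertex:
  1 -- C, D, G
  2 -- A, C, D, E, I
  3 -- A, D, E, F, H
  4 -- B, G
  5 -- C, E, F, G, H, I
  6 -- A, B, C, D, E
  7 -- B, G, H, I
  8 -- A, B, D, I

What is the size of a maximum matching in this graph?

For example, pair 1-C, 2-A, 3-E, 4-B, 5-G, 6-D, 7-H, 8-I.
This saturates every left vertex, so 8 is the maximum.

8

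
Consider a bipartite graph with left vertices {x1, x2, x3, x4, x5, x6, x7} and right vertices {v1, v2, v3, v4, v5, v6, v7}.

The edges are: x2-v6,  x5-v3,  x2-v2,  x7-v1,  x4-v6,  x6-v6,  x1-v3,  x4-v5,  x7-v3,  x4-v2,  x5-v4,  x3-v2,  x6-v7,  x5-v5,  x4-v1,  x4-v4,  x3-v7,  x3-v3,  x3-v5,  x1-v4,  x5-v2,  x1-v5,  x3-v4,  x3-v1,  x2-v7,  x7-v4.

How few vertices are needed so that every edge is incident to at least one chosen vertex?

7

A maximum matching has 7 edges (e.g. x1–v4, x2–v7, x3–v3, x4–v5, x5–v2, x6–v6, x7–v1).
By König's theorem the minimum vertex cover has the same size. One such cover is {x1, x2, x3, x4, x5, x6, x7}.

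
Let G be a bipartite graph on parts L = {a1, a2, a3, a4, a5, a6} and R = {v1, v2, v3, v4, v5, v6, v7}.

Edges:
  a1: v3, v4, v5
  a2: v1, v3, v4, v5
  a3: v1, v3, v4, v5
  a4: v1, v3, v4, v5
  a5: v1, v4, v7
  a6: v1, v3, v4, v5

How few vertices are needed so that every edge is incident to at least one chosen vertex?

{a5, v1, v3, v4, v5} is a vertex cover of size 5: every edge has an endpoint in this set.
No smaller cover exists because a1–v5, a2–v3, a3–v4, a4–v1, a5–v7 is a matching of size 5, and a cover must include an endpoint of each of these disjoint edges (König's theorem).

5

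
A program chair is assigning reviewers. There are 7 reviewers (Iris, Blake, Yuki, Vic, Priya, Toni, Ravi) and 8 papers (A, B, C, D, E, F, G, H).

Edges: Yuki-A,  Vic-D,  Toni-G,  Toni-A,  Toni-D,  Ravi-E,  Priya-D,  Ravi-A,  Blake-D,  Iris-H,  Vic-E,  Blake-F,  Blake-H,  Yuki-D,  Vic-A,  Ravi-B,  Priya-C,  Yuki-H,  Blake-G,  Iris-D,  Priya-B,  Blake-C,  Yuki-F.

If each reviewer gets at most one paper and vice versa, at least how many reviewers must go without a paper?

For example, pair Iris→D, Blake→H, Yuki→F, Vic→E, Priya→C, Toni→G, Ravi→B.
This saturates every reviewer, so 7 is the maximum.
That matches 7 of the 7, leaving 0 unmatched; no matching can do better.

0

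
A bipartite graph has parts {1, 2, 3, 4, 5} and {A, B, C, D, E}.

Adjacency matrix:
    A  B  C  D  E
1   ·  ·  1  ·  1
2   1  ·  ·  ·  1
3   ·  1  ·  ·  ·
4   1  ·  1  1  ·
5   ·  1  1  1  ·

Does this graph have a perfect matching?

Yes

For example, pair 1-E, 2-A, 3-B, 4-D, 5-C.
Every left vertex is matched, so this is a perfect matching.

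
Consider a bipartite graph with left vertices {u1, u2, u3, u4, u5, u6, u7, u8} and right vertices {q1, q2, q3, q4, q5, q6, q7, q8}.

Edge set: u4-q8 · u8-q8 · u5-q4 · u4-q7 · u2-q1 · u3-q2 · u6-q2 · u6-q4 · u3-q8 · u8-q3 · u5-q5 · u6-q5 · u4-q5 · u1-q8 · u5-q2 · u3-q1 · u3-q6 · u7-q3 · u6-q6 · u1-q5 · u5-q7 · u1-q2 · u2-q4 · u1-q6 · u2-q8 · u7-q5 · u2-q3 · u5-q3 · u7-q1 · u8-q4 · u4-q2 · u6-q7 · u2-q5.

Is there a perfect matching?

Yes

A valid assignment of size 8: u1→q2, u2→q1, u3→q6, u4→q5, u5→q7, u6→q4, u7→q3, u8→q8.
Every left vertex is matched, so this is a perfect matching.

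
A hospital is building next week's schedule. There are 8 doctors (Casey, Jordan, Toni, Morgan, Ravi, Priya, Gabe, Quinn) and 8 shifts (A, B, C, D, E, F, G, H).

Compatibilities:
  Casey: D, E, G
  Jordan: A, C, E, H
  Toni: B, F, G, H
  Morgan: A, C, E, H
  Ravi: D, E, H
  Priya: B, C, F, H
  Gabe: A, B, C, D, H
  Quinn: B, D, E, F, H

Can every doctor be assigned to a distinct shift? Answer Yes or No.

Yes

A valid assignment of size 8: Casey→G, Jordan→H, Toni→F, Morgan→C, Ravi→D, Priya→B, Gabe→A, Quinn→E.
Every doctor is matched, so this is a perfect matching.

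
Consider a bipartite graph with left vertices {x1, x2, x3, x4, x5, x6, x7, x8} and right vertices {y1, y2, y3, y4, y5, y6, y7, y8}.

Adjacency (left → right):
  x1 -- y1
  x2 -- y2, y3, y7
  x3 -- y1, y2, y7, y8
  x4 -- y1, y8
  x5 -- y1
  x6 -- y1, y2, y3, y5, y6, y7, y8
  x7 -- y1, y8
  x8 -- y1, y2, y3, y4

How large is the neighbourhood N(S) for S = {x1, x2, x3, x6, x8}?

The union of neighbours of {x1, x2, x3, x6, x8} is {y1, y2, y3, y4, y5, y6, y7, y8}, which has 8 elements.
Since |N(S)| = 8 ≥ |S| = 5, Hall's condition holds for this subset.

8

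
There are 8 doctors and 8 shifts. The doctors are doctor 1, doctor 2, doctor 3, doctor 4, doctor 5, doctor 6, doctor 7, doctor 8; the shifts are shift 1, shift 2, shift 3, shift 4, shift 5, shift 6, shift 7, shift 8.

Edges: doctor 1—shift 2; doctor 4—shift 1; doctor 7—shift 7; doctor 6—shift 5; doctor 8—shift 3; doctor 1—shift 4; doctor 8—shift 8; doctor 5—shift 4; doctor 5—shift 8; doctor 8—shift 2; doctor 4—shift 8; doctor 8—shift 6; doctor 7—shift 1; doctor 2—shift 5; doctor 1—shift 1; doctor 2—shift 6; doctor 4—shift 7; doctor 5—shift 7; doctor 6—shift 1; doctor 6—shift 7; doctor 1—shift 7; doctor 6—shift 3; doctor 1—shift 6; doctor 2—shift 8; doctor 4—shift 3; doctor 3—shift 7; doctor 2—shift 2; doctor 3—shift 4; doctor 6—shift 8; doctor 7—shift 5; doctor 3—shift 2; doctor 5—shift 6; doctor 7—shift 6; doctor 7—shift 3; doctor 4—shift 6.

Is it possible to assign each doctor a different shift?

Yes

For example, pair doctor 1→shift 1, doctor 2→shift 2, doctor 3→shift 4, doctor 4→shift 7, doctor 5→shift 8, doctor 6→shift 5, doctor 7→shift 3, doctor 8→shift 6.
Every doctor is matched, so this is a perfect matching.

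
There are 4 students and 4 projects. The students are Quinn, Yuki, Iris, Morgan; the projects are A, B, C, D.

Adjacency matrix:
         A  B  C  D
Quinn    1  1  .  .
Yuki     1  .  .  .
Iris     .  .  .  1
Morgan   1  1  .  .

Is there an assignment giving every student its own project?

No

The set {Quinn, Yuki, Morgan} has only 2 neighbours ({A, B}), so by Hall's theorem at most 3 of the 4 students can be matched.
Hence no matching covers every student.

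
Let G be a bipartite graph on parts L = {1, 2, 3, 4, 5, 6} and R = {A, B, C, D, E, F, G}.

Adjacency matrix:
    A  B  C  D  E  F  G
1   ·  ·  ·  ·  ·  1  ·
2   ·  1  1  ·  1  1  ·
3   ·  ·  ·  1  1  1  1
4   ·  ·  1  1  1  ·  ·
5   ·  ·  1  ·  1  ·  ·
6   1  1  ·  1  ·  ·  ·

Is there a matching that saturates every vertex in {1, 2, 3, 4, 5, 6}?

For example, pair 1-F, 2-E, 3-G, 4-D, 5-C, 6-B.
Every left vertex is matched, so this matching saturates all of them.

Yes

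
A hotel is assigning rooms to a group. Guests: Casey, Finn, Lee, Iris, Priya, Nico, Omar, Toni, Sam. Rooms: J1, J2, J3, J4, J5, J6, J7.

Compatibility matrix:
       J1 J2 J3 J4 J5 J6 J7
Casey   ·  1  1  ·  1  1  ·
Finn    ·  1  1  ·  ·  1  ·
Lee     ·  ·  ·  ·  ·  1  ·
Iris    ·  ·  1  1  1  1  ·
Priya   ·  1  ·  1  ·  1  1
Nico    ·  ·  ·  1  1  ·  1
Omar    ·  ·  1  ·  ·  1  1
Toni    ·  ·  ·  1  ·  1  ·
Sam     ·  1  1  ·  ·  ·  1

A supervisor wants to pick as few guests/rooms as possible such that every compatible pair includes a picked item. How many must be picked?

A maximum matching has 6 edges (e.g. Casey–J5, Finn–J3, Lee–J6, Iris–J4, Priya–J2, Nico–J7).
By König's theorem the minimum vertex cover has the same size. One such cover is {J2, J3, J4, J5, J6, J7}.

6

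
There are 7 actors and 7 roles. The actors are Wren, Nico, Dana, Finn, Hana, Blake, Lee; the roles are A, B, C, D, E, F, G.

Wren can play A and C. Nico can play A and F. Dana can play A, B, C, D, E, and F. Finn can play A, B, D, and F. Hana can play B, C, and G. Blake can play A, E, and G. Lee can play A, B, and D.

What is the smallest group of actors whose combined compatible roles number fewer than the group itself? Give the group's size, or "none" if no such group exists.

A matching saturating every actor exists, for instance Wren→C, Nico→A, Dana→D, Finn→F, Hana→G, Blake→E, Lee→B.
By Hall's marriage theorem, this means |N(S)| ≥ |S| for every subset S, so no violating subset exists.

none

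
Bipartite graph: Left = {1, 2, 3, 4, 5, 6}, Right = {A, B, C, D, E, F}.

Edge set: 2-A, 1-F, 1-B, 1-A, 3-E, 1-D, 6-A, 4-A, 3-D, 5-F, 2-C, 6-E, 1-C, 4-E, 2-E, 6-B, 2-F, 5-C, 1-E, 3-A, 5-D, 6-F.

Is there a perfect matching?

Yes

For example, pair 1-A, 2-C, 3-D, 4-E, 5-F, 6-B.
Every left vertex is matched, so this is a perfect matching.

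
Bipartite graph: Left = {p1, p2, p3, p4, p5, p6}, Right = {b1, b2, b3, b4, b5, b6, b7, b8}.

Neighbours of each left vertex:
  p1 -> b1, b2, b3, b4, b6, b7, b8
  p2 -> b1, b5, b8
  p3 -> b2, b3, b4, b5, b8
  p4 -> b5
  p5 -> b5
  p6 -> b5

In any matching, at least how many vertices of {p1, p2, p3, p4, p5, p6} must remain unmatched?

2

One maximum matching: p1-b7, p2-b1, p3-b8, p4-b5.
The set {p4, p5, p6} has only 1 neighbour ({b5}), so by Hall's theorem at most 4 of the 6 left vertices can be matched.
That matches 4 of the 6, leaving 2 unmatched; no matching can do better.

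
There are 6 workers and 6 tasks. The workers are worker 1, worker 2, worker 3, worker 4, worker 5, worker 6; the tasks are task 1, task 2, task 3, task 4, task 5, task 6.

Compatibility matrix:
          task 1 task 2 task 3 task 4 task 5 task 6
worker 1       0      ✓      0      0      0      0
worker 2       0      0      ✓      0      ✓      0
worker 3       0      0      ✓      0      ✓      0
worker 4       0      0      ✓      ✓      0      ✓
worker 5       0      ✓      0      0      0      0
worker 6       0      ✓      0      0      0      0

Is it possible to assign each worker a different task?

No

The set {worker 1, worker 5, worker 6} has only 1 neighbour ({task 2}), so by Hall's theorem at most 4 of the 6 workers can be matched.
Hence no matching covers every worker.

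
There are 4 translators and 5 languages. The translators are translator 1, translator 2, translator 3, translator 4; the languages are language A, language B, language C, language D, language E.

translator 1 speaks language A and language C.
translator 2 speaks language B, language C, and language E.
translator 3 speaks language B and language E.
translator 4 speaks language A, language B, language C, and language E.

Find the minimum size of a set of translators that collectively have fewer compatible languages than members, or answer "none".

none

A matching saturating every translator exists, for instance translator 1→language A, translator 2→language C, translator 3→language E, translator 4→language B.
By Hall's marriage theorem, this means |N(S)| ≥ |S| for every subset S, so no violating subset exists.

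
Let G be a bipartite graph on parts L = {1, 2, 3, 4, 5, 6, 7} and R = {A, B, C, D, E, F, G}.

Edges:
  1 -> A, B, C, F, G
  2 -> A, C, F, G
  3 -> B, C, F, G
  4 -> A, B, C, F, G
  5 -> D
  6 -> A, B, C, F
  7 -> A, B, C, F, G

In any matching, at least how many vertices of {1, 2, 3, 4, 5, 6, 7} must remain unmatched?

One maximum matching: 1→A, 2→C, 3→F, 4→G, 5→D, 6→B.
The set {1, 2, 3, 4, 6, 7} has only 5 neighbours ({A, B, C, F, G}), so by Hall's theorem at most 6 of the 7 left vertices can be matched.
That matches 6 of the 7, leaving 1 unmatched; no matching can do better.

1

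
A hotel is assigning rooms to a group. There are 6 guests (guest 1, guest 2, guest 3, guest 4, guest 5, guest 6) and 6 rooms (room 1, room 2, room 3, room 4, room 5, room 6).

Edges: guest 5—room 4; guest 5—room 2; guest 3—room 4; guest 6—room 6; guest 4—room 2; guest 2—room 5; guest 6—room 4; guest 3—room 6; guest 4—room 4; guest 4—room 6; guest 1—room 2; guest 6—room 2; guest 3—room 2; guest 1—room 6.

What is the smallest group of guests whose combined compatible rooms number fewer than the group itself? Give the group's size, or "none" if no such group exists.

Take S = {guest 1, guest 3, guest 4, guest 5}. Its neighbourhood is {room 2, room 4, room 6}, so |N(S)| = 3 < |S| = 4.
Every subset of size less than 4 has at least as many neighbours as members, so 4 is the minimum.

4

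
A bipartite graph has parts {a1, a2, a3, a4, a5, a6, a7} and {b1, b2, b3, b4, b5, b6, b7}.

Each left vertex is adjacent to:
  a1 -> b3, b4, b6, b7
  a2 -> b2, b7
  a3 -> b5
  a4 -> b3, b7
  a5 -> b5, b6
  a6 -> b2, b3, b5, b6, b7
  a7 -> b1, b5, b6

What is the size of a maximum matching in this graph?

One maximum matching: a1-b4, a2-b2, a3-b5, a4-b3, a5-b6, a6-b7, a7-b1.
This saturates every left vertex, so 7 is the maximum.

7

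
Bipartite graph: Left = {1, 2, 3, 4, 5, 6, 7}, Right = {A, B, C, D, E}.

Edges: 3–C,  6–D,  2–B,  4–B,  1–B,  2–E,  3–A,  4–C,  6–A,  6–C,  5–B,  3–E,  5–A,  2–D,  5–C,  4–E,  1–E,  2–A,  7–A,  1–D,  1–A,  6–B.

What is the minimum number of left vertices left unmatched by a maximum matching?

2

One maximum matching: 1→D, 2→A, 3→C, 4→E, 5→B.
The set {1, 2, 3, 4, 5, 6, 7} has only 5 neighbours ({A, B, C, D, E}), so by Hall's theorem at most 5 of the 7 left vertices can be matched.
That matches 5 of the 7, leaving 2 unmatched; no matching can do better.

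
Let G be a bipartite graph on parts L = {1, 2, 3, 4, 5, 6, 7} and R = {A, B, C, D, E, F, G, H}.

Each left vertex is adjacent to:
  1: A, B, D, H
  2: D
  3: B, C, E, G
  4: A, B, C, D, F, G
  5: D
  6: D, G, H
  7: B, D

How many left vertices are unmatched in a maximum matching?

1

One maximum matching: 1→H, 2→D, 3→E, 4→A, 6→G, 7→B.
The set {2, 5} has only 1 neighbour ({D}), so by Hall's theorem at most 6 of the 7 left vertices can be matched.
That matches 6 of the 7, leaving 1 unmatched; no matching can do better.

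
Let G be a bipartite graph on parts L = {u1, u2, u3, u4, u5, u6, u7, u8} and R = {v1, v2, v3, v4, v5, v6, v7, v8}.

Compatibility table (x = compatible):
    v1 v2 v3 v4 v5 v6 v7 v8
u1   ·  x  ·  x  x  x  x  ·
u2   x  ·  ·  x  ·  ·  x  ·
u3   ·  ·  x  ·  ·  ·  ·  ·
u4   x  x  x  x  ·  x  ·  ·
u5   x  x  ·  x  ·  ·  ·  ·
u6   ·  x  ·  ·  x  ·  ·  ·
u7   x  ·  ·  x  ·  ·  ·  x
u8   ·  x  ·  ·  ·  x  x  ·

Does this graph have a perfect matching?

One maximum matching: u1-v4, u2-v7, u3-v3, u4-v6, u5-v1, u6-v5, u7-v8, u8-v2.
Every left vertex is matched, so this is a perfect matching.

Yes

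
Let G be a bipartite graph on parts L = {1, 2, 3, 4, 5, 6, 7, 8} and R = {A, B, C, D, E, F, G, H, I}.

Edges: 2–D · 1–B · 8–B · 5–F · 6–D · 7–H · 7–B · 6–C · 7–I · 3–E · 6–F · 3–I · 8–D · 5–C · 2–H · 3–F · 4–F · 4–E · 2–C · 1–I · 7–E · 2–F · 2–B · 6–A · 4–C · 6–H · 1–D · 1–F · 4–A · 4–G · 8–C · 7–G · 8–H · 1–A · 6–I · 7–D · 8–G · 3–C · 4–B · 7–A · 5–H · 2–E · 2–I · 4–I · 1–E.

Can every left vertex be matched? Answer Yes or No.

A valid assignment of size 8: 1→B, 2→H, 3→I, 4→E, 5→C, 6→F, 7→A, 8→G.
All 8 left vertices are covered.

Yes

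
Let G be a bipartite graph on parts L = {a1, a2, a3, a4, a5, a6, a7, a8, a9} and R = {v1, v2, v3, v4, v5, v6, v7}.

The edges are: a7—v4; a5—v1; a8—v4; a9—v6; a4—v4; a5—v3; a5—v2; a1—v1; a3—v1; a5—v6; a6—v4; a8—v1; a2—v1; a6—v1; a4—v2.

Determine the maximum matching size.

For example, pair a1→v1, a4→v2, a5→v3, a6→v4, a9→v6.
The set {a1, a2, a3, a6, a7, a8} has only 2 neighbours ({v1, v4}), so by Hall's theorem at most 5 of the 9 left vertices can be matched.

5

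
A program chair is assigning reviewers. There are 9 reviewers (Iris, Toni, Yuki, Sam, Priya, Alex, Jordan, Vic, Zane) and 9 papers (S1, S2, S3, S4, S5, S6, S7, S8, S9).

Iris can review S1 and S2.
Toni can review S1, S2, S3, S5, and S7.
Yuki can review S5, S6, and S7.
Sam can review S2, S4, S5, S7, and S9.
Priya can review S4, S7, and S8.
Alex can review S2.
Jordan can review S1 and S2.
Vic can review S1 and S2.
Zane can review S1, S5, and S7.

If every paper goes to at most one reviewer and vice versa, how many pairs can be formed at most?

One maximum matching: Iris→S1, Toni→S3, Yuki→S6, Sam→S4, Priya→S8, Alex→S2, Zane→S7.
The set {Iris, Alex, Jordan, Vic} has only 2 neighbours ({S1, S2}), so by Hall's theorem at most 7 of the 9 reviewers can be matched.

7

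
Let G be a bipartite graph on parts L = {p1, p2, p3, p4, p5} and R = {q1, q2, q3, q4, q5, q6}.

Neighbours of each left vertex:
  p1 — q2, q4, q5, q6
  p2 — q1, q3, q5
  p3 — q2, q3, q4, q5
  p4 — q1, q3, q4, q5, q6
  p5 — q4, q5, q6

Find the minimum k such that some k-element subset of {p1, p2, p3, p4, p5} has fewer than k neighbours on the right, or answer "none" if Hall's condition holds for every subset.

A matching saturating every left vertex exists, for instance p1→q5, p2→q3, p3→q2, p4→q4, p5→q6.
By Hall's marriage theorem, this means |N(S)| ≥ |S| for every subset S, so no violating subset exists.

none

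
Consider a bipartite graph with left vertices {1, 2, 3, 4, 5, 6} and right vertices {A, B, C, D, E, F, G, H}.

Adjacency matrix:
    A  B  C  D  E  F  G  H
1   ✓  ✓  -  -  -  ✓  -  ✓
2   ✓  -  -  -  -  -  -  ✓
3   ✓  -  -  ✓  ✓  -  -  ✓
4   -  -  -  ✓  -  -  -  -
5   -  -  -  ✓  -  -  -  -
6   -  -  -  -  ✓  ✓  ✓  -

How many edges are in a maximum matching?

For example, pair 1-B, 2-A, 3-H, 4-D, 6-E.
The set {4, 5} has only 1 neighbour ({D}), so by Hall's theorem at most 5 of the 6 left vertices can be matched.

5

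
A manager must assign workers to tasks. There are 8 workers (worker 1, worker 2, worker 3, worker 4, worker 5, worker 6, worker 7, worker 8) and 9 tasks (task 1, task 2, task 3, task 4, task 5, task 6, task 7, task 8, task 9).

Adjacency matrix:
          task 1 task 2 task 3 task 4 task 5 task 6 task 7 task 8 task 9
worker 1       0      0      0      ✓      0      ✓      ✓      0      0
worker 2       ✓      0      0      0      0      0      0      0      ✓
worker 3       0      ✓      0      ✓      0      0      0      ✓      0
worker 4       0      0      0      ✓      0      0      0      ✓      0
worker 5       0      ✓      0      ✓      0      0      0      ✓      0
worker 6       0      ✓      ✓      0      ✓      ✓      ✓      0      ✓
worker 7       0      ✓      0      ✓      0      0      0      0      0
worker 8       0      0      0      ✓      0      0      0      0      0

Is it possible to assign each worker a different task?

No

The set {worker 3, worker 4, worker 5, worker 7, worker 8} has only 3 neighbours ({task 2, task 4, task 8}), so by Hall's theorem at most 6 of the 8 workers can be matched.
Hence no matching covers every worker.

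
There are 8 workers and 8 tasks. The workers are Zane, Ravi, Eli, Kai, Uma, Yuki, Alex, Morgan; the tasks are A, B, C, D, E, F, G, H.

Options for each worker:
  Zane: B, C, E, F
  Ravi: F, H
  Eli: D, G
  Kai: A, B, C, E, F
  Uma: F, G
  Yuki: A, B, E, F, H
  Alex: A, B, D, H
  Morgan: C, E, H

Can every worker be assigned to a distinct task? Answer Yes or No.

Yes

One maximum matching: Zane–B, Ravi–H, Eli–G, Kai–C, Uma–F, Yuki–A, Alex–D, Morgan–E.
Every worker is matched, so this is a perfect matching.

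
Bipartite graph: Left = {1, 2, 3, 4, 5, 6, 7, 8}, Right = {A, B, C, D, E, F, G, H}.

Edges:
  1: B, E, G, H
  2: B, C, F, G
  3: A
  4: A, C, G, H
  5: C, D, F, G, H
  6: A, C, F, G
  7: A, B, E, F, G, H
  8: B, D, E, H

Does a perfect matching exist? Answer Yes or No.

A valid assignment of size 8: 1–H, 2–F, 3–A, 4–G, 5–D, 6–C, 7–E, 8–B.
Every left vertex is matched, so this is a perfect matching.

Yes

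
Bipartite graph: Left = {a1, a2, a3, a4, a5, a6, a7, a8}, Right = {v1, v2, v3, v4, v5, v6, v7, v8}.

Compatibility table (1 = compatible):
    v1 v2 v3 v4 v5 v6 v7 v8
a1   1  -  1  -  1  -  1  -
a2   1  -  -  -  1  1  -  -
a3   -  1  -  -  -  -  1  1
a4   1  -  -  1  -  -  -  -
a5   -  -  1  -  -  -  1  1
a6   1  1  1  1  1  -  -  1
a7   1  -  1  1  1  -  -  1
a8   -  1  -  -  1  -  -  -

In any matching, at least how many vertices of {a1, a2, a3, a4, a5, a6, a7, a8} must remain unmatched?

0

One maximum matching: a1→v5, a2→v6, a3→v7, a4→v4, a5→v3, a6→v8, a7→v1, a8→v2.
All 8 left vertices are matched, so no larger matching exists.
That matches 8 of the 8, leaving 0 unmatched; no matching can do better.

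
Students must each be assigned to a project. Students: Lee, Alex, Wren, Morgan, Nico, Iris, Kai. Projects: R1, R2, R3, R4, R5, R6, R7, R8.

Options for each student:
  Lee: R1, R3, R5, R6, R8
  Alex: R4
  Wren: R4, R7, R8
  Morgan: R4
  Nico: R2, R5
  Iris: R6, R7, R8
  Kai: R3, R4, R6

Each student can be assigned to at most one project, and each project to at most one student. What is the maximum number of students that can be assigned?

One maximum matching: Lee→R3, Alex→R4, Wren→R8, Nico→R5, Iris→R7, Kai→R6.
The set {Alex, Morgan} has only 1 neighbour ({R4}), so by Hall's theorem at most 6 of the 7 students can be matched.

6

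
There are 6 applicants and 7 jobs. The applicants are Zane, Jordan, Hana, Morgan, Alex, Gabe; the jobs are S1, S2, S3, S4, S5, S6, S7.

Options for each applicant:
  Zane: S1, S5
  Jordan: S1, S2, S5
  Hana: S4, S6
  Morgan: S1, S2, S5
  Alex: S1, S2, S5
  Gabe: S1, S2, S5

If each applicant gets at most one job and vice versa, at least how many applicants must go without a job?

For example, pair Zane–S5, Jordan–S1, Hana–S4, Morgan–S2.
The set {Zane, Jordan, Morgan, Alex, Gabe} has only 3 neighbours ({S1, S2, S5}), so by Hall's theorem at most 4 of the 6 applicants can be matched.
That matches 4 of the 6, leaving 2 unmatched; no matching can do better.

2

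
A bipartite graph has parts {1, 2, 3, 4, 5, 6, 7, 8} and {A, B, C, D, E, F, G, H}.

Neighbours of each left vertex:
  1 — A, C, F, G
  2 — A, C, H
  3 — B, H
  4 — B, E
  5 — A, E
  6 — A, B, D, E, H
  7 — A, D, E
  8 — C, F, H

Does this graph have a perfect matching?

Yes

A valid assignment of size 8: 1-G, 2-C, 3-H, 4-B, 5-A, 6-D, 7-E, 8-F.
Every left vertex is matched, so this is a perfect matching.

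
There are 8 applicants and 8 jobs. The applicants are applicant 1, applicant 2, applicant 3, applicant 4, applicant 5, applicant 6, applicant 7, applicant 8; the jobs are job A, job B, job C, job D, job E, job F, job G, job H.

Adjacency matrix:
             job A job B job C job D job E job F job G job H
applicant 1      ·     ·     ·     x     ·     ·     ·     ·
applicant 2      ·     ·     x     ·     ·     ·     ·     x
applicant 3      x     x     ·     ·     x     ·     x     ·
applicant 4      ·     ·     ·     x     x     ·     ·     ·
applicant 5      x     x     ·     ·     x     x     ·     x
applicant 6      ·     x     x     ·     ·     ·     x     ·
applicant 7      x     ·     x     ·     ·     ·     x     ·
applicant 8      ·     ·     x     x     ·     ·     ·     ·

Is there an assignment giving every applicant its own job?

Yes

One maximum matching: applicant 1→job D, applicant 2→job H, applicant 3→job G, applicant 4→job E, applicant 5→job F, applicant 6→job B, applicant 7→job A, applicant 8→job C.
All 8 applicants are covered.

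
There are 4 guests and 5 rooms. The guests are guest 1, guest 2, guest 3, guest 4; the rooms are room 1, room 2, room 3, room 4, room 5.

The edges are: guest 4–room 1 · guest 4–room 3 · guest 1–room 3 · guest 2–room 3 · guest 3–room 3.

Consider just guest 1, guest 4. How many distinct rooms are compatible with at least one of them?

2

The union of neighbours of {guest 1, guest 4} is {room 1, room 3}, which has 2 elements.
Since |N(S)| = 2 ≥ |S| = 2, Hall's condition holds for this subset.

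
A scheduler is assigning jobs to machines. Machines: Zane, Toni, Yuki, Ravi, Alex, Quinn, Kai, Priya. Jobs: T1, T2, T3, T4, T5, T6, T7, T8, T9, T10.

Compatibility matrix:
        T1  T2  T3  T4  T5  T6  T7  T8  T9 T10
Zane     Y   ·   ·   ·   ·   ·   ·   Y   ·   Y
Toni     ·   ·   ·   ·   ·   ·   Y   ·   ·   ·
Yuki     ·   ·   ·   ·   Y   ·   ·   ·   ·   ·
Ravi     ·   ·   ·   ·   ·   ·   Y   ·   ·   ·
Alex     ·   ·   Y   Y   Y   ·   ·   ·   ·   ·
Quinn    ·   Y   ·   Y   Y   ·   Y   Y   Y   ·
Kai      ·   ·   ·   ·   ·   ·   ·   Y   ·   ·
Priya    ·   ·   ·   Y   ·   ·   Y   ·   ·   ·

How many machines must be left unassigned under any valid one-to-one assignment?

A valid assignment of size 7: Zane–T10, Toni–T7, Yuki–T5, Alex–T3, Quinn–T9, Kai–T8, Priya–T4.
The set {Toni, Ravi} has only 1 neighbour ({T7}), so by Hall's theorem at most 7 of the 8 machines can be matched.
That matches 7 of the 8, leaving 1 unmatched; no matching can do better.

1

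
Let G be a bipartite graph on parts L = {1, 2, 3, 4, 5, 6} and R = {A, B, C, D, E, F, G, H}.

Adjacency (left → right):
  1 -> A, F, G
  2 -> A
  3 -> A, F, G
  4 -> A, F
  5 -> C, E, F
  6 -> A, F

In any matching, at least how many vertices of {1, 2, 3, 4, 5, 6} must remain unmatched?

2

A valid assignment of size 4: 1-G, 2-A, 3-F, 5-E.
The set {1, 2, 3, 4, 6} has only 3 neighbours ({A, F, G}), so by Hall's theorem at most 4 of the 6 left vertices can be matched.
That matches 4 of the 6, leaving 2 unmatched; no matching can do better.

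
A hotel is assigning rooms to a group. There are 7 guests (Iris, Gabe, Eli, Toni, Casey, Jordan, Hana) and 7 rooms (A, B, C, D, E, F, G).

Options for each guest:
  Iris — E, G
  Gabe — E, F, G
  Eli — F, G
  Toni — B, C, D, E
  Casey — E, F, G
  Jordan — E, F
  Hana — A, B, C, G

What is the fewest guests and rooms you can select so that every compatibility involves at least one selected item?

A maximum matching has 5 edges (e.g. Iris–G, Gabe–E, Eli–F, Toni–C, Hana–B).
By König's theorem the minimum vertex cover has the same size. One such cover is {Toni, Hana, E, F, G}.

5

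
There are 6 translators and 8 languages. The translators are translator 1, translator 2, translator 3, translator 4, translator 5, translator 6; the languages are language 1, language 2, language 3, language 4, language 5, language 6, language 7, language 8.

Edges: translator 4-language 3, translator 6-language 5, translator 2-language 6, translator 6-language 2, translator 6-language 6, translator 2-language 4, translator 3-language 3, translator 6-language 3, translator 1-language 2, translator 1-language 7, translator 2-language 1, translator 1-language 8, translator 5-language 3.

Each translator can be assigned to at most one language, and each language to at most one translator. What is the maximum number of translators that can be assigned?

4

One maximum matching: translator 1–language 7, translator 2–language 4, translator 3–language 3, translator 6–language 6.
The set {translator 3, translator 4, translator 5} has only 1 neighbour ({language 3}), so by Hall's theorem at most 4 of the 6 translators can be matched.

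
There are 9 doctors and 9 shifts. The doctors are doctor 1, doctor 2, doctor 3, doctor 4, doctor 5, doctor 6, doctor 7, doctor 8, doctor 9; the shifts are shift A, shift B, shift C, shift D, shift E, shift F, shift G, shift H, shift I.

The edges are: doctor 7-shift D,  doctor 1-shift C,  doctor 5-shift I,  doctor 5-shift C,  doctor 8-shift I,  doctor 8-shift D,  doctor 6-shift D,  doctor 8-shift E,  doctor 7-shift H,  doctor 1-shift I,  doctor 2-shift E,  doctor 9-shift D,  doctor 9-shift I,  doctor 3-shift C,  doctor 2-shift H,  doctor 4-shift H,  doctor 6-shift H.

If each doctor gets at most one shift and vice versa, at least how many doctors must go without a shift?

4

One maximum matching: doctor 1-shift I, doctor 2-shift E, doctor 3-shift C, doctor 4-shift H, doctor 6-shift D.
The set {doctor 1, doctor 2, doctor 3, doctor 4, doctor 5, doctor 6, doctor 7, doctor 8, doctor 9} has only 5 neighbours ({shift C, shift D, shift E, shift H, shift I}), so by Hall's theorem at most 5 of the 9 doctors can be matched.
That matches 5 of the 9, leaving 4 unmatched; no matching can do better.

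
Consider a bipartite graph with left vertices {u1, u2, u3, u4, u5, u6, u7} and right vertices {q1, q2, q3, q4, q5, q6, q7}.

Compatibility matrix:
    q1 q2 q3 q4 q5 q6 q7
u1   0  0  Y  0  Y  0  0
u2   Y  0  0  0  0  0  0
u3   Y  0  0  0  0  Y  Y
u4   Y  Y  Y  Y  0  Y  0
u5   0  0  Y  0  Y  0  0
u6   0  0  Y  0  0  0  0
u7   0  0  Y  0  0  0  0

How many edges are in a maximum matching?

One maximum matching: u1→q3, u2→q1, u3→q7, u4→q6, u5→q5.
The set {u1, u5, u6, u7} has only 2 neighbours ({q3, q5}), so by Hall's theorem at most 5 of the 7 left vertices can be matched.

5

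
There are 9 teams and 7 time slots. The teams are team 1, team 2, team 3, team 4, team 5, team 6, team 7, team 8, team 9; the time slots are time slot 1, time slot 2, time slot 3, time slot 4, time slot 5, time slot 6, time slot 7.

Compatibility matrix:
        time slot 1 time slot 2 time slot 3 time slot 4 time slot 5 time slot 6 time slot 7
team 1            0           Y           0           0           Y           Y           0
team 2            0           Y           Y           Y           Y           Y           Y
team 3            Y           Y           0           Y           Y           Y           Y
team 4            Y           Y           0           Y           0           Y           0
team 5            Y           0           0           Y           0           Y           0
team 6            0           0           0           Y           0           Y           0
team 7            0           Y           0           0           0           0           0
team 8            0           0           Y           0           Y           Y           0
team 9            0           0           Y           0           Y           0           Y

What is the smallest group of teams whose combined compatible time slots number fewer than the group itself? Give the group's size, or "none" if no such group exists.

8

Take S = {team 1, team 2, team 3, team 4, team 5, team 6, team 7, team 8}. Its neighbourhood is {time slot 1, time slot 2, time slot 3, time slot 4, time slot 5, time slot 6, time slot 7}, so |N(S)| = 7 < |S| = 8.
Every subset of size less than 8 has at least as many neighbours as members, so 8 is the minimum.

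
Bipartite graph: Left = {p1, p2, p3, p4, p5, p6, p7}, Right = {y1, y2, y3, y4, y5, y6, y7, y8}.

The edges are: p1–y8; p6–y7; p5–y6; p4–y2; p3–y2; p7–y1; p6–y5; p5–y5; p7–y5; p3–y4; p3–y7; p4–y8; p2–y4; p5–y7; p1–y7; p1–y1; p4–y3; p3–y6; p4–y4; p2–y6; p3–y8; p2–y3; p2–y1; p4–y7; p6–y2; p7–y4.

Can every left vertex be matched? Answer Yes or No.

A valid assignment of size 7: p1–y8, p2–y3, p3–y4, p4–y7, p5–y6, p6–y2, p7–y1.
All 7 left vertices are covered.

Yes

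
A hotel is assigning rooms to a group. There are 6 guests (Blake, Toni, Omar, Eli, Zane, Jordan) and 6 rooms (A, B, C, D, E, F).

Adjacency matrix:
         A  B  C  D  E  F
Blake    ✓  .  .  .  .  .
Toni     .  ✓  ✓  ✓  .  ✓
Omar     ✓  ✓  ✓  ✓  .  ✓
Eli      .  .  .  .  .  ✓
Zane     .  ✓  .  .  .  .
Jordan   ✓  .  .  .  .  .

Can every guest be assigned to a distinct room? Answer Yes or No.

The set {Blake, Jordan} has only 1 neighbour ({A}), so by Hall's theorem at most 5 of the 6 guests can be matched.
Hence no matching covers every guest.

No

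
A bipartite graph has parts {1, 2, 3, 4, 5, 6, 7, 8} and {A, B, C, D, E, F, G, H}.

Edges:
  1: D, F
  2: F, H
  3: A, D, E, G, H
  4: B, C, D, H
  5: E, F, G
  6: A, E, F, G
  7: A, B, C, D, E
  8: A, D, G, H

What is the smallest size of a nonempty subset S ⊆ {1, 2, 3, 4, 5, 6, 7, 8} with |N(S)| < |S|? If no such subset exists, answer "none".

none

A matching saturating every left vertex exists, for instance 1→D, 2→H, 3→A, 4→C, 5→E, 6→F, 7→B, 8→G.
By Hall's marriage theorem, this means |N(S)| ≥ |S| for every subset S, so no violating subset exists.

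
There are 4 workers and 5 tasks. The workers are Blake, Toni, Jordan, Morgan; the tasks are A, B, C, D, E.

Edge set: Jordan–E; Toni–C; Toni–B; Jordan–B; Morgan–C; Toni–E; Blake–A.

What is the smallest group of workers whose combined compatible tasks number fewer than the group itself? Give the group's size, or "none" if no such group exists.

A matching saturating every worker exists, for instance Blake→A, Toni→E, Jordan→B, Morgan→C.
By Hall's marriage theorem, this means |N(S)| ≥ |S| for every subset S, so no violating subset exists.

none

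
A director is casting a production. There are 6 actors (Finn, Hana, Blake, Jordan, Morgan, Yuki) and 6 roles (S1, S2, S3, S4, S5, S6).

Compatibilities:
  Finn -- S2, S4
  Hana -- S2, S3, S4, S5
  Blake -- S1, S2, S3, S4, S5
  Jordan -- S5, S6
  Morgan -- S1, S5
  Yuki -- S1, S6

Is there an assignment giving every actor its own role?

Yes

For example, pair Finn→S4, Hana→S3, Blake→S2, Jordan→S5, Morgan→S1, Yuki→S6.
Every actor is matched, so this is a perfect matching.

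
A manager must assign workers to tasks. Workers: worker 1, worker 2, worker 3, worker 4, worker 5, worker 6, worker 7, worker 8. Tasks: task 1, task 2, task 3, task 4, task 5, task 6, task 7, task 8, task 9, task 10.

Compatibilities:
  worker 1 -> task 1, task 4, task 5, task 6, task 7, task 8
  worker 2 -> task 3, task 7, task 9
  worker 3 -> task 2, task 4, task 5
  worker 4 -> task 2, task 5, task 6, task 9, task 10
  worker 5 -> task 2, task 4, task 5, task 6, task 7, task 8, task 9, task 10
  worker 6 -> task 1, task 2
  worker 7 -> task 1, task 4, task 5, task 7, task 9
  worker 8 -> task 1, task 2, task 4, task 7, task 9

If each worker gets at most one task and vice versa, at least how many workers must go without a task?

0

A valid assignment of size 8: worker 1-task 7, worker 2-task 9, worker 3-task 5, worker 4-task 10, worker 5-task 8, worker 6-task 2, worker 7-task 1, worker 8-task 4.
This saturates every worker, so 8 is the maximum.
That matches 8 of the 8, leaving 0 unmatched; no matching can do better.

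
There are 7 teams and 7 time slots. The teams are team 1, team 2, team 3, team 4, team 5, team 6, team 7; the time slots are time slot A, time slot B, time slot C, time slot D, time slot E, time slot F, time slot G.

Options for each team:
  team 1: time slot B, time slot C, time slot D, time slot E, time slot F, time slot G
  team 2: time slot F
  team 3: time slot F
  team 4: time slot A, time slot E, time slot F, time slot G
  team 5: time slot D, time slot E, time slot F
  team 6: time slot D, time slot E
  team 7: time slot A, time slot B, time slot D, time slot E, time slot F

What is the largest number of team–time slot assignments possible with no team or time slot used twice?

6

For example, pair team 1→time slot C, team 2→time slot F, team 4→time slot G, team 5→time slot E, team 6→time slot D, team 7→time slot B.
The set {team 2, team 3} has only 1 neighbour ({time slot F}), so by Hall's theorem at most 6 of the 7 teams can be matched.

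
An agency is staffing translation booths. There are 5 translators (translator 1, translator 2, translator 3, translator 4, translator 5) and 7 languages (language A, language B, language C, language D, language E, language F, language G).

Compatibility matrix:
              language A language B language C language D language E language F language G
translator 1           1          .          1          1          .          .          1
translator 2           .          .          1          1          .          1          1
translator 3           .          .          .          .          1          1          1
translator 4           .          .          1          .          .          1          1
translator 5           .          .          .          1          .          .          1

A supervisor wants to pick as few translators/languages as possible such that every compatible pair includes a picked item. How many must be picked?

5

{translator 1, translator 2, translator 3, translator 4, translator 5} is a vertex cover of size 5: every edge has an endpoint in this set.
No smaller cover exists because translator 1–language A, translator 2–language D, translator 3–language F, translator 4–language C, translator 5–language G is a matching of size 5, and a cover must include an endpoint of each of these disjoint edges (König's theorem).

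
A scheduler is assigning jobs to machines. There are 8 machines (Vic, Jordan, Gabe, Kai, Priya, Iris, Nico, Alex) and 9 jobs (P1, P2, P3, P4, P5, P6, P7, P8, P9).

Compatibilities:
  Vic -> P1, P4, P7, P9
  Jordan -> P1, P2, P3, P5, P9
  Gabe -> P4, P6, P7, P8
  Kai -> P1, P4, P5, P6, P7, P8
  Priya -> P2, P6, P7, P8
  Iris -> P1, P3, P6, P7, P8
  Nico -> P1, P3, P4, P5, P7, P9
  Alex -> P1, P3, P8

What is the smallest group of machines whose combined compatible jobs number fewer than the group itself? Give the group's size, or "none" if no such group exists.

A matching saturating every machine exists, for instance Vic→P9, Jordan→P2, Gabe→P4, Kai→P8, Priya→P6, Iris→P7, Nico→P3, Alex→P1.
By Hall's marriage theorem, this means |N(S)| ≥ |S| for every subset S, so no violating subset exists.

none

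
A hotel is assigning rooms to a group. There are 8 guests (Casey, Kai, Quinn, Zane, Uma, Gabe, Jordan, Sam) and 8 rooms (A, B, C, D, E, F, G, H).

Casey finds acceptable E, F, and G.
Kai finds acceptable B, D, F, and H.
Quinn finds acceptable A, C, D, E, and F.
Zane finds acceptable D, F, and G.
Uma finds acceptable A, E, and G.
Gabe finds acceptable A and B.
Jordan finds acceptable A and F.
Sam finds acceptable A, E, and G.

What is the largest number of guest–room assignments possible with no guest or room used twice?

For example, pair Casey–F, Kai–H, Quinn–C, Zane–D, Uma–G, Gabe–B, Jordan–A, Sam–E.
All 8 guests are matched, so no larger matching exists.

8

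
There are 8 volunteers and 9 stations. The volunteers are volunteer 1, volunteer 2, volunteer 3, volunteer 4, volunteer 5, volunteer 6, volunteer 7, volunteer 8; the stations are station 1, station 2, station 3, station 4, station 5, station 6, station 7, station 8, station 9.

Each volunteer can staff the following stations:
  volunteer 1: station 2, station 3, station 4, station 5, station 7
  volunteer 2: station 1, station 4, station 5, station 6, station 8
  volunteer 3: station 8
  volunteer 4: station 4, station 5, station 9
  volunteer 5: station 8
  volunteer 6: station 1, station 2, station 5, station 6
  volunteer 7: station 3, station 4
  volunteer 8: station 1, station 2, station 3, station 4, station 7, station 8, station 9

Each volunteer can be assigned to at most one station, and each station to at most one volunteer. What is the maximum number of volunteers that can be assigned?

7

For example, pair volunteer 1–station 2, volunteer 2–station 6, volunteer 3–station 8, volunteer 4–station 4, volunteer 6–station 1, volunteer 7–station 3, volunteer 8–station 7.
The set {volunteer 3, volunteer 5} has only 1 neighbour ({station 8}), so by Hall's theorem at most 7 of the 8 volunteers can be matched.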